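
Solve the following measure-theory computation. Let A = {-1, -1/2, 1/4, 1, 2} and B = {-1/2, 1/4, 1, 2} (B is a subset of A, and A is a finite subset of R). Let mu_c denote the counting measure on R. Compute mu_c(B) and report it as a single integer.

Counting measure assigns mu_c(E) = |E| (number of elements) when E is finite.
B has 4 element(s), so mu_c(B) = 4.

4


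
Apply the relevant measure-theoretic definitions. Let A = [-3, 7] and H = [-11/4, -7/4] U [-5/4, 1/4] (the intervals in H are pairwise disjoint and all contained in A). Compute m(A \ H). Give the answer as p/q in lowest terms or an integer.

The ambient interval has length m(A) = 7 - (-3) = 10.
Since the holes are disjoint and sit inside A, by finite additivity
  m(H) = sum_i (b_i - a_i), and m(A \ H) = m(A) - m(H).
Computing the hole measures:
  m(H_1) = -7/4 - (-11/4) = 1.
  m(H_2) = 1/4 - (-5/4) = 3/2.
Summed: m(H) = 1 + 3/2 = 5/2.
So m(A \ H) = 10 - 5/2 = 15/2.

15/2


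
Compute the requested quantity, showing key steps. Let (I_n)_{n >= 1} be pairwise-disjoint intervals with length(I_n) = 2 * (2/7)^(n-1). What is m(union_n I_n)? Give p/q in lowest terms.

By countable additivity of the Lebesgue measure on pairwise disjoint measurable sets,
  m(union_{n >= 1} I_n) = sum_{n >= 1} m(I_n) = sum_{n >= 1} a * r^(n-1),
  with a = 2 and r = 2/7.
Since 0 < r = 2/7 < 1, the geometric series converges:
  sum_{n >= 1} a * r^(n-1) = a / (1 - r).
  = 2 / (1 - 2/7)
  = 2 / (5/7)
  = 14/5.

14/5


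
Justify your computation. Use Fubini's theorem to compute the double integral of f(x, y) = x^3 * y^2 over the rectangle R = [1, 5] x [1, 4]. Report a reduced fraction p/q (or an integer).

f(x, y) is a tensor product of a function of x and a function of y, and both factors are bounded continuous (hence Lebesgue integrable) on the rectangle, so Fubini's theorem applies:
  integral_R f d(m x m) = (integral_a1^b1 x^3 dx) * (integral_a2^b2 y^2 dy).
Inner integral in x: integral_{1}^{5} x^3 dx = (5^4 - 1^4)/4
  = 156.
Inner integral in y: integral_{1}^{4} y^2 dy = (4^3 - 1^3)/3
  = 21.
Product: (156) * (21) = 3276.

3276


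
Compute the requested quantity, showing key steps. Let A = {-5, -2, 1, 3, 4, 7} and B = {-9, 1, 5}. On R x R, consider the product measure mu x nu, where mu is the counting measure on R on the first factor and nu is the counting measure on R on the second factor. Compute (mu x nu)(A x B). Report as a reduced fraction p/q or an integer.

For a measurable rectangle A x B, the product measure satisfies
  (mu x nu)(A x B) = mu(A) * nu(B).
  mu(A) = 6.
  nu(B) = 3.
  (mu x nu)(A x B) = 6 * 3 = 18.

18


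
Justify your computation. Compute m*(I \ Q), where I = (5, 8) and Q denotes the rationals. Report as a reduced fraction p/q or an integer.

The interval I = (5, 8) has m(I) = 8 - 5 = 3 (endpoints are measure-zero, so open/closed/half-open agree). Write I = (I cap Q) u (I \ Q). The rationals in I are countable, so m*(I cap Q) = 0 (cover each rational by intervals whose total length is arbitrarily small). By countable subadditivity m*(I) <= m*(I cap Q) + m*(I \ Q), hence m*(I \ Q) >= m(I) = 3. The reverse inequality m*(I \ Q) <= m*(I) = 3 is trivial since (I \ Q) is a subset of I. Therefore m*(I \ Q) = 3.

3


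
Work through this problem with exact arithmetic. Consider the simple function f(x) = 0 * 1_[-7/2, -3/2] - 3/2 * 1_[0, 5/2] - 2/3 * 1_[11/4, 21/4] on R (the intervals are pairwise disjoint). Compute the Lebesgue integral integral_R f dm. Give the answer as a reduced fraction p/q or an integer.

For a simple function f = sum_i c_i * 1_{A_i} with disjoint A_i,
  integral f dm = sum_i c_i * m(A_i).
Lengths of the A_i:
  m(A_1) = -3/2 - (-7/2) = 2.
  m(A_2) = 5/2 - 0 = 5/2.
  m(A_3) = 21/4 - 11/4 = 5/2.
Contributions c_i * m(A_i):
  (0) * (2) = 0.
  (-3/2) * (5/2) = -15/4.
  (-2/3) * (5/2) = -5/3.
Total: 0 - 15/4 - 5/3 = -65/12.

-65/12


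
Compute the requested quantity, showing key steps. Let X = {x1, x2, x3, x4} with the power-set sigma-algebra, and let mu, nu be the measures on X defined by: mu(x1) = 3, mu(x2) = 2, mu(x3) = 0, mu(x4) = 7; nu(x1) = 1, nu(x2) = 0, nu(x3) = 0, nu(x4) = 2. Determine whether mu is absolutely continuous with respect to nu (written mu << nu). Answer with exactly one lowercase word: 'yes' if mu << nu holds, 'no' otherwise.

mu << nu means: every nu-null measurable set is also mu-null; equivalently, for every atom x, if nu({x}) = 0 then mu({x}) = 0.
Checking each atom:
  x1: nu = 1 > 0 -> no constraint.
  x2: nu = 0, mu = 2 > 0 -> violates mu << nu.
  x3: nu = 0, mu = 0 -> consistent with mu << nu.
  x4: nu = 2 > 0 -> no constraint.
The atom(s) x2 violate the condition (nu = 0 but mu > 0). Therefore mu is NOT absolutely continuous w.r.t. nu.

no


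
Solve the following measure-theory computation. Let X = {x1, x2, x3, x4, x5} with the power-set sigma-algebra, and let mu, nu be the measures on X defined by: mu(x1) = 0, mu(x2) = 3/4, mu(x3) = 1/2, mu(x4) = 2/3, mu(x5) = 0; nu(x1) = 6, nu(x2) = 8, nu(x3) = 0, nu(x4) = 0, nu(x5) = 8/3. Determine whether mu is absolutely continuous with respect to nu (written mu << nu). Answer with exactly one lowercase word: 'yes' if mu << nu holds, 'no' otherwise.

mu << nu means: every nu-null measurable set is also mu-null; equivalently, for every atom x, if nu({x}) = 0 then mu({x}) = 0.
Checking each atom:
  x1: nu = 6 > 0 -> no constraint.
  x2: nu = 8 > 0 -> no constraint.
  x3: nu = 0, mu = 1/2 > 0 -> violates mu << nu.
  x4: nu = 0, mu = 2/3 > 0 -> violates mu << nu.
  x5: nu = 8/3 > 0 -> no constraint.
The atom(s) x3, x4 violate the condition (nu = 0 but mu > 0). Therefore mu is NOT absolutely continuous w.r.t. nu.

no


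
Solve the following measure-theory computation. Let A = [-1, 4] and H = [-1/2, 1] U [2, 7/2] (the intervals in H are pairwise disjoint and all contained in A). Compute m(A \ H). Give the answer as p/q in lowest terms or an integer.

The ambient interval has length m(A) = 4 - (-1) = 5.
Since the holes are disjoint and sit inside A, by finite additivity
  m(H) = sum_i (b_i - a_i), and m(A \ H) = m(A) - m(H).
Computing the hole measures:
  m(H_1) = 1 - (-1/2) = 3/2.
  m(H_2) = 7/2 - 2 = 3/2.
Summed: m(H) = 3/2 + 3/2 = 3.
So m(A \ H) = 5 - 3 = 2.

2


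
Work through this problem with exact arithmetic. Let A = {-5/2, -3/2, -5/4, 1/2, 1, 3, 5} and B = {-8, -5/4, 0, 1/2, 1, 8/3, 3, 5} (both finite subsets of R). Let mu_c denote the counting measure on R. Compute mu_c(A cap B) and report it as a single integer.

Counting measure on a finite set equals cardinality. mu_c(A cap B) = |A cap B| (elements appearing in both).
Enumerating the elements of A that also lie in B gives 5 element(s).
So mu_c(A cap B) = 5.

5


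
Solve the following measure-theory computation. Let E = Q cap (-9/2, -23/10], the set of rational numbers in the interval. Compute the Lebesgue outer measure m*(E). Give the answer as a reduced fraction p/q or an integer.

Q cap (-9/2, -23/10] is countable; list its elements as q_1, q_2, ... . Fix eps > 0 and cover the k-th point by an interval of length eps * 2^(-k). The cover has total length eps * sum_{k>=1} 2^(-k) = eps, so by definition of outer measure m*(Q cap (-9/2, -23/10]) <= eps. Since eps was arbitrary and m* >= 0, the outer measure is 0.

0


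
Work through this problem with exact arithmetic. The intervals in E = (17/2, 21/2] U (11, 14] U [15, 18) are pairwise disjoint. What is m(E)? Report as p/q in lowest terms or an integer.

For pairwise disjoint intervals, m(union_i I_i) = sum_i m(I_i),
and m is invariant under swapping open/closed endpoints (single points have measure 0).
So m(E) = sum_i (b_i - a_i).
  I_1 has length 21/2 - 17/2 = 2.
  I_2 has length 14 - 11 = 3.
  I_3 has length 18 - 15 = 3.
Summing:
  m(E) = 2 + 3 + 3 = 8.

8


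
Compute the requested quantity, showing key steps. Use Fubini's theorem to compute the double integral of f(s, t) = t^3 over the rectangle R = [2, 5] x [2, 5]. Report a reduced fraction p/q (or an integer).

f(s, t) is a tensor product of a function of s and a function of t, and both factors are bounded continuous (hence Lebesgue integrable) on the rectangle, so Fubini's theorem applies:
  integral_R f d(m x m) = (integral_a1^b1 1 ds) * (integral_a2^b2 t^3 dt).
Inner integral in s: integral_{2}^{5} 1 ds = (5^1 - 2^1)/1
  = 3.
Inner integral in t: integral_{2}^{5} t^3 dt = (5^4 - 2^4)/4
  = 609/4.
Product: (3) * (609/4) = 1827/4.

1827/4


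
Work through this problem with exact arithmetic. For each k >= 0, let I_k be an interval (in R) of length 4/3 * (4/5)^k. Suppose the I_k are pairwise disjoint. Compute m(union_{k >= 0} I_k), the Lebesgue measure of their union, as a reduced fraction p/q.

By countable additivity of the Lebesgue measure on pairwise disjoint measurable sets,
  m(union_{k >= 0} I_k) = sum_{k >= 0} m(I_k) = sum_{k >= 0} a * r^k,
  with a = 4/3 and r = 4/5.
Since 0 < r = 4/5 < 1, the geometric series converges:
  sum_{k >= 0} a * r^k = a / (1 - r).
  = 4/3 / (1 - 4/5)
  = 4/3 / (1/5)
  = 20/3.

20/3


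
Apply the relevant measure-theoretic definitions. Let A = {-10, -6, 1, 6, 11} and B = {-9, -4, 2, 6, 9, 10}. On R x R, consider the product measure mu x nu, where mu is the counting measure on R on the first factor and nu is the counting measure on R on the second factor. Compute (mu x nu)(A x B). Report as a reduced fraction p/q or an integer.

For a measurable rectangle A x B, the product measure satisfies
  (mu x nu)(A x B) = mu(A) * nu(B).
  mu(A) = 5.
  nu(B) = 6.
  (mu x nu)(A x B) = 5 * 6 = 30.

30


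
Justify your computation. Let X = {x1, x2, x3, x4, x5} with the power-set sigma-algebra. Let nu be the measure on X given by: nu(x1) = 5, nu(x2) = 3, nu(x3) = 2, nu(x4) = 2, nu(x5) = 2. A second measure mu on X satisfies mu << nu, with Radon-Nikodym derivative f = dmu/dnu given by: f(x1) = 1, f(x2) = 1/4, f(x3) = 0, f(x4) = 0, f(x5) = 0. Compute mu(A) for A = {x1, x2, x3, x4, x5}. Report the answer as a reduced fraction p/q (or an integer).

By the defining property of the Radon-Nikodym derivative, for every measurable set A,
  mu(A) = integral_A f dnu.
Since nu is a discrete measure concentrated on the atoms of X, the integral over A reduces to the sum
  mu(A) = sum_{x in A} f(x) * nu({x}).
Computing each term:
  x1: f(x1) * nu(x1) = 1 * 5 = 5.
  x2: f(x2) * nu(x2) = 1/4 * 3 = 3/4.
  x3: f(x3) * nu(x3) = 0 * 2 = 0.
  x4: f(x4) * nu(x4) = 0 * 2 = 0.
  x5: f(x5) * nu(x5) = 0 * 2 = 0.
Summing: mu(A) = 5 + 3/4 + 0 + 0 + 0 = 23/4.

23/4


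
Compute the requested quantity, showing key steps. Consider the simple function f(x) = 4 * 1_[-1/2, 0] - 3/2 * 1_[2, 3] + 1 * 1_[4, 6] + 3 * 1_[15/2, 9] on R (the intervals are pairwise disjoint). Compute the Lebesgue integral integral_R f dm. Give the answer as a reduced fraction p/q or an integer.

For a simple function f = sum_i c_i * 1_{A_i} with disjoint A_i,
  integral f dm = sum_i c_i * m(A_i).
Lengths of the A_i:
  m(A_1) = 0 - (-1/2) = 1/2.
  m(A_2) = 3 - 2 = 1.
  m(A_3) = 6 - 4 = 2.
  m(A_4) = 9 - 15/2 = 3/2.
Contributions c_i * m(A_i):
  (4) * (1/2) = 2.
  (-3/2) * (1) = -3/2.
  (1) * (2) = 2.
  (3) * (3/2) = 9/2.
Total: 2 - 3/2 + 2 + 9/2 = 7.

7


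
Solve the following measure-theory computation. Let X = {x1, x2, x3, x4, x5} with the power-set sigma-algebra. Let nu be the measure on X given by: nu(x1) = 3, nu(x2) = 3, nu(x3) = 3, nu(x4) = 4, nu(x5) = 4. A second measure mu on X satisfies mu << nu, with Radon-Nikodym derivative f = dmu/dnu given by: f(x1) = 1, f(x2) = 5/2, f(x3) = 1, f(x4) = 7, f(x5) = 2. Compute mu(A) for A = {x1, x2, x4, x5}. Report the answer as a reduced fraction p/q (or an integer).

By the defining property of the Radon-Nikodym derivative, for every measurable set A,
  mu(A) = integral_A f dnu.
Since nu is a discrete measure concentrated on the atoms of X, the integral over A reduces to the sum
  mu(A) = sum_{x in A} f(x) * nu({x}).
Computing each term:
  x1: f(x1) * nu(x1) = 1 * 3 = 3.
  x2: f(x2) * nu(x2) = 5/2 * 3 = 15/2.
  x4: f(x4) * nu(x4) = 7 * 4 = 28.
  x5: f(x5) * nu(x5) = 2 * 4 = 8.
Summing: mu(A) = 3 + 15/2 + 28 + 8 = 93/2.

93/2


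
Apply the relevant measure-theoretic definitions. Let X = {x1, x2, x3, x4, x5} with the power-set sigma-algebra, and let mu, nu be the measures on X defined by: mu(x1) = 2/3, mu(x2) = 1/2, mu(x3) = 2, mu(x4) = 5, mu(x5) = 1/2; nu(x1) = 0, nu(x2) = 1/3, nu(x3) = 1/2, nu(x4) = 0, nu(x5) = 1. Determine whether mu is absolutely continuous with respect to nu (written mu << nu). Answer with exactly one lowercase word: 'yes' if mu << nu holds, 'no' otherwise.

mu << nu means: every nu-null measurable set is also mu-null; equivalently, for every atom x, if nu({x}) = 0 then mu({x}) = 0.
Checking each atom:
  x1: nu = 0, mu = 2/3 > 0 -> violates mu << nu.
  x2: nu = 1/3 > 0 -> no constraint.
  x3: nu = 1/2 > 0 -> no constraint.
  x4: nu = 0, mu = 5 > 0 -> violates mu << nu.
  x5: nu = 1 > 0 -> no constraint.
The atom(s) x1, x4 violate the condition (nu = 0 but mu > 0). Therefore mu is NOT absolutely continuous w.r.t. nu.

no


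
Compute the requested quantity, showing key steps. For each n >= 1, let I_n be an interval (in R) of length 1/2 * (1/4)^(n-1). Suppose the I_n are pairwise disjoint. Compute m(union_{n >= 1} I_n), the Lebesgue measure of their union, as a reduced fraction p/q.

By countable additivity of the Lebesgue measure on pairwise disjoint measurable sets,
  m(union_{n >= 1} I_n) = sum_{n >= 1} m(I_n) = sum_{n >= 1} a * r^(n-1),
  with a = 1/2 and r = 1/4.
Since 0 < r = 1/4 < 1, the geometric series converges:
  sum_{n >= 1} a * r^(n-1) = a / (1 - r).
  = 1/2 / (1 - 1/4)
  = 1/2 / (3/4)
  = 2/3.

2/3


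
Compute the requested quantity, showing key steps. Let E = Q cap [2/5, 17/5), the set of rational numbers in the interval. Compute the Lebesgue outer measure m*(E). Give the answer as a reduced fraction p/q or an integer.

The set Q cap [2/5, 17/5) is countable (a subset of the countable set Q). Lebesgue outer measure of any countable set is 0: each singleton {q} has m*({q}) = 0, and by countable subadditivity m*(union_k {q_k}) <= sum_k m*({q_k}) = sum_k 0 = 0. The reverse inequality m*(E) >= 0 is automatic. So m*(Q cap [2/5, 17/5)) = 0.

0


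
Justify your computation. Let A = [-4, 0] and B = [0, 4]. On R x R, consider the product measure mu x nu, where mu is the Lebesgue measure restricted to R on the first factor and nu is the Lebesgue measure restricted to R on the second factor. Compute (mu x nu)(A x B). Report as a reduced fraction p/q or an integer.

For a measurable rectangle A x B, the product measure satisfies
  (mu x nu)(A x B) = mu(A) * nu(B).
  mu(A) = 4.
  nu(B) = 4.
  (mu x nu)(A x B) = 4 * 4 = 16.

16


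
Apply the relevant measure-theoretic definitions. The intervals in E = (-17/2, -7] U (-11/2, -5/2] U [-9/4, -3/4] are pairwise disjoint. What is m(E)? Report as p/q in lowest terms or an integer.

For pairwise disjoint intervals, m(union_i I_i) = sum_i m(I_i),
and m is invariant under swapping open/closed endpoints (single points have measure 0).
So m(E) = sum_i (b_i - a_i).
  I_1 has length -7 - (-17/2) = 3/2.
  I_2 has length -5/2 - (-11/2) = 3.
  I_3 has length -3/4 - (-9/4) = 3/2.
Summing:
  m(E) = 3/2 + 3 + 3/2 = 6.

6


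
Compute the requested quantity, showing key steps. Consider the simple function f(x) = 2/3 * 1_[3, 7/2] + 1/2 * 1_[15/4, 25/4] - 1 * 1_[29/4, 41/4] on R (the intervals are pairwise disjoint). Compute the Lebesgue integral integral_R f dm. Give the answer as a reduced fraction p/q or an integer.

For a simple function f = sum_i c_i * 1_{A_i} with disjoint A_i,
  integral f dm = sum_i c_i * m(A_i).
Lengths of the A_i:
  m(A_1) = 7/2 - 3 = 1/2.
  m(A_2) = 25/4 - 15/4 = 5/2.
  m(A_3) = 41/4 - 29/4 = 3.
Contributions c_i * m(A_i):
  (2/3) * (1/2) = 1/3.
  (1/2) * (5/2) = 5/4.
  (-1) * (3) = -3.
Total: 1/3 + 5/4 - 3 = -17/12.

-17/12


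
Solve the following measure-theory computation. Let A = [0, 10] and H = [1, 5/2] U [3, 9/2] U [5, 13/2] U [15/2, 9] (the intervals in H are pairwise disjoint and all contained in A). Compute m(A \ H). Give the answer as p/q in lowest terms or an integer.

The ambient interval has length m(A) = 10 - 0 = 10.
Since the holes are disjoint and sit inside A, by finite additivity
  m(H) = sum_i (b_i - a_i), and m(A \ H) = m(A) - m(H).
Computing the hole measures:
  m(H_1) = 5/2 - 1 = 3/2.
  m(H_2) = 9/2 - 3 = 3/2.
  m(H_3) = 13/2 - 5 = 3/2.
  m(H_4) = 9 - 15/2 = 3/2.
Summed: m(H) = 3/2 + 3/2 + 3/2 + 3/2 = 6.
So m(A \ H) = 10 - 6 = 4.

4


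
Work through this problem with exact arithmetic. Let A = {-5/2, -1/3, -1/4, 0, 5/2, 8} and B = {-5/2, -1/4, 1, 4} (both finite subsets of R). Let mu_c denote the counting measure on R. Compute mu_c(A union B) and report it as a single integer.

Counting measure on a finite set equals cardinality. By inclusion-exclusion, |A union B| = |A| + |B| - |A cap B|.
|A| = 6, |B| = 4, |A cap B| = 2.
So mu_c(A union B) = 6 + 4 - 2 = 8.

8


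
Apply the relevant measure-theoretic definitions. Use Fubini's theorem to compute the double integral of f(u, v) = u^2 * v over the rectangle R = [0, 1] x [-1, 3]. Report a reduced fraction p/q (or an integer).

f(u, v) is a tensor product of a function of u and a function of v, and both factors are bounded continuous (hence Lebesgue integrable) on the rectangle, so Fubini's theorem applies:
  integral_R f d(m x m) = (integral_a1^b1 u^2 du) * (integral_a2^b2 v dv).
Inner integral in u: integral_{0}^{1} u^2 du = (1^3 - 0^3)/3
  = 1/3.
Inner integral in v: integral_{-1}^{3} v dv = (3^2 - (-1)^2)/2
  = 4.
Product: (1/3) * (4) = 4/3.

4/3


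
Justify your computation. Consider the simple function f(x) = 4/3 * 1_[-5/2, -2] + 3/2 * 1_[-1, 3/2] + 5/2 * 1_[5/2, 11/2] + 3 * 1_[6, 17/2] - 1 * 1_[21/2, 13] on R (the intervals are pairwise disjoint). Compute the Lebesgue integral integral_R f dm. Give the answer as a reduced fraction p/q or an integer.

For a simple function f = sum_i c_i * 1_{A_i} with disjoint A_i,
  integral f dm = sum_i c_i * m(A_i).
Lengths of the A_i:
  m(A_1) = -2 - (-5/2) = 1/2.
  m(A_2) = 3/2 - (-1) = 5/2.
  m(A_3) = 11/2 - 5/2 = 3.
  m(A_4) = 17/2 - 6 = 5/2.
  m(A_5) = 13 - 21/2 = 5/2.
Contributions c_i * m(A_i):
  (4/3) * (1/2) = 2/3.
  (3/2) * (5/2) = 15/4.
  (5/2) * (3) = 15/2.
  (3) * (5/2) = 15/2.
  (-1) * (5/2) = -5/2.
Total: 2/3 + 15/4 + 15/2 + 15/2 - 5/2 = 203/12.

203/12


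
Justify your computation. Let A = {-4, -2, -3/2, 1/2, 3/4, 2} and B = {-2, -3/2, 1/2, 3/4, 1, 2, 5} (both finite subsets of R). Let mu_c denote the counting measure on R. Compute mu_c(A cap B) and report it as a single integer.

Counting measure on a finite set equals cardinality. mu_c(A cap B) = |A cap B| (elements appearing in both).
Enumerating the elements of A that also lie in B gives 5 element(s).
So mu_c(A cap B) = 5.

5


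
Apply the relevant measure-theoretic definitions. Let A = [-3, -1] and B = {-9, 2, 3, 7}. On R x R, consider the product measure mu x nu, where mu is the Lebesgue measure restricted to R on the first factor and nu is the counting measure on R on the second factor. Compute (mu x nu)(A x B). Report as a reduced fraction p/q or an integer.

For a measurable rectangle A x B, the product measure satisfies
  (mu x nu)(A x B) = mu(A) * nu(B).
  mu(A) = 2.
  nu(B) = 4.
  (mu x nu)(A x B) = 2 * 4 = 8.

8


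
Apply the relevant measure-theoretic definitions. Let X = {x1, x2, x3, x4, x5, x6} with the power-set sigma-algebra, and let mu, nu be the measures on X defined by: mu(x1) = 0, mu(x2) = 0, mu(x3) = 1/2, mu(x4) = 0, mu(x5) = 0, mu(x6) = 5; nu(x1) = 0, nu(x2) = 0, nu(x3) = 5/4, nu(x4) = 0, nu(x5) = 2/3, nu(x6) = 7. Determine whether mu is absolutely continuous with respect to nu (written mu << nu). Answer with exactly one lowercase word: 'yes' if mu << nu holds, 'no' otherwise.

mu << nu means: every nu-null measurable set is also mu-null; equivalently, for every atom x, if nu({x}) = 0 then mu({x}) = 0.
Checking each atom:
  x1: nu = 0, mu = 0 -> consistent with mu << nu.
  x2: nu = 0, mu = 0 -> consistent with mu << nu.
  x3: nu = 5/4 > 0 -> no constraint.
  x4: nu = 0, mu = 0 -> consistent with mu << nu.
  x5: nu = 2/3 > 0 -> no constraint.
  x6: nu = 7 > 0 -> no constraint.
No atom violates the condition. Therefore mu << nu.

yes


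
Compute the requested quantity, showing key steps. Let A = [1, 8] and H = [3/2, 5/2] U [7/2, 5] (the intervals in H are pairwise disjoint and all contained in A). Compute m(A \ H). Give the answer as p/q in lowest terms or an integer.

The ambient interval has length m(A) = 8 - 1 = 7.
Since the holes are disjoint and sit inside A, by finite additivity
  m(H) = sum_i (b_i - a_i), and m(A \ H) = m(A) - m(H).
Computing the hole measures:
  m(H_1) = 5/2 - 3/2 = 1.
  m(H_2) = 5 - 7/2 = 3/2.
Summed: m(H) = 1 + 3/2 = 5/2.
So m(A \ H) = 7 - 5/2 = 9/2.

9/2


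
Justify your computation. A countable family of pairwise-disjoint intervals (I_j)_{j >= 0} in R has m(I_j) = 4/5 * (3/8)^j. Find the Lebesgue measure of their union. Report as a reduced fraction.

By countable additivity of the Lebesgue measure on pairwise disjoint measurable sets,
  m(union_{j >= 0} I_j) = sum_{j >= 0} m(I_j) = sum_{j >= 0} a * r^j,
  with a = 4/5 and r = 3/8.
Since 0 < r = 3/8 < 1, the geometric series converges:
  sum_{j >= 0} a * r^j = a / (1 - r).
  = 4/5 / (1 - 3/8)
  = 4/5 / (5/8)
  = 32/25.

32/25


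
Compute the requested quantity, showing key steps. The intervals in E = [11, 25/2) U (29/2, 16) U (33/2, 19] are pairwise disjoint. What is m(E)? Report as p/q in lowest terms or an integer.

For pairwise disjoint intervals, m(union_i I_i) = sum_i m(I_i),
and m is invariant under swapping open/closed endpoints (single points have measure 0).
So m(E) = sum_i (b_i - a_i).
  I_1 has length 25/2 - 11 = 3/2.
  I_2 has length 16 - 29/2 = 3/2.
  I_3 has length 19 - 33/2 = 5/2.
Summing:
  m(E) = 3/2 + 3/2 + 5/2 = 11/2.

11/2


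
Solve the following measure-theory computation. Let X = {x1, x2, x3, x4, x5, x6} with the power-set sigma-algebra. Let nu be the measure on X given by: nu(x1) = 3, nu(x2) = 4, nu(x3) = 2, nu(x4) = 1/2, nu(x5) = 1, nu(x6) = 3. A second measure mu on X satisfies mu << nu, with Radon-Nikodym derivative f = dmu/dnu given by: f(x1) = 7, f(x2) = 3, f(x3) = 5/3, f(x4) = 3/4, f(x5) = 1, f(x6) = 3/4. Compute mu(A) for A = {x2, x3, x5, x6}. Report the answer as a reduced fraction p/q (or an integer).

By the defining property of the Radon-Nikodym derivative, for every measurable set A,
  mu(A) = integral_A f dnu.
Since nu is a discrete measure concentrated on the atoms of X, the integral over A reduces to the sum
  mu(A) = sum_{x in A} f(x) * nu({x}).
Computing each term:
  x2: f(x2) * nu(x2) = 3 * 4 = 12.
  x3: f(x3) * nu(x3) = 5/3 * 2 = 10/3.
  x5: f(x5) * nu(x5) = 1 * 1 = 1.
  x6: f(x6) * nu(x6) = 3/4 * 3 = 9/4.
Summing: mu(A) = 12 + 10/3 + 1 + 9/4 = 223/12.

223/12


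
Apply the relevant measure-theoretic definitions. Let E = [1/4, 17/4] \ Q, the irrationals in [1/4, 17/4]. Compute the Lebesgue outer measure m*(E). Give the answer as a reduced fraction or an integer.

The interval I = [1/4, 17/4] has m(I) = 17/4 - 1/4 = 4 (endpoints are measure-zero, so open/closed/half-open agree). Write I = (I cap Q) u (I \ Q). The rationals in I are countable, so m*(I cap Q) = 0 (cover each rational by intervals whose total length is arbitrarily small). By countable subadditivity m*(I) <= m*(I cap Q) + m*(I \ Q), hence m*(I \ Q) >= m(I) = 4. The reverse inequality m*(I \ Q) <= m*(I) = 4 is trivial since (I \ Q) is a subset of I. Therefore m*(I \ Q) = 4.

4


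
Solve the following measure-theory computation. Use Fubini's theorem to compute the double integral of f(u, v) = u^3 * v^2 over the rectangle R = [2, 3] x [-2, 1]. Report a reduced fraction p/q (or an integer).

f(u, v) is a tensor product of a function of u and a function of v, and both factors are bounded continuous (hence Lebesgue integrable) on the rectangle, so Fubini's theorem applies:
  integral_R f d(m x m) = (integral_a1^b1 u^3 du) * (integral_a2^b2 v^2 dv).
Inner integral in u: integral_{2}^{3} u^3 du = (3^4 - 2^4)/4
  = 65/4.
Inner integral in v: integral_{-2}^{1} v^2 dv = (1^3 - (-2)^3)/3
  = 3.
Product: (65/4) * (3) = 195/4.

195/4


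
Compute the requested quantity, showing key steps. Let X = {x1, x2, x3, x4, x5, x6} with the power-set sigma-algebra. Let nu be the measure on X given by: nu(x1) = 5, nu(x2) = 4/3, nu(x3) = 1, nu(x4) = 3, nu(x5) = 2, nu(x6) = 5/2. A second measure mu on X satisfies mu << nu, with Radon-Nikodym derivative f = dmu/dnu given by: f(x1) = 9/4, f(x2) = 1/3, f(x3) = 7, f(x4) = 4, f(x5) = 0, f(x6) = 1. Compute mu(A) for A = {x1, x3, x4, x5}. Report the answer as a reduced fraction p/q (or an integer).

By the defining property of the Radon-Nikodym derivative, for every measurable set A,
  mu(A) = integral_A f dnu.
Since nu is a discrete measure concentrated on the atoms of X, the integral over A reduces to the sum
  mu(A) = sum_{x in A} f(x) * nu({x}).
Computing each term:
  x1: f(x1) * nu(x1) = 9/4 * 5 = 45/4.
  x3: f(x3) * nu(x3) = 7 * 1 = 7.
  x4: f(x4) * nu(x4) = 4 * 3 = 12.
  x5: f(x5) * nu(x5) = 0 * 2 = 0.
Summing: mu(A) = 45/4 + 7 + 12 + 0 = 121/4.

121/4


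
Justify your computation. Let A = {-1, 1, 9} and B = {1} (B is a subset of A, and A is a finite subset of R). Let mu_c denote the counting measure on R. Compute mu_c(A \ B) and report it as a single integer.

Counting measure assigns mu_c(E) = |E| (number of elements) when E is finite. For B subset A, A \ B is the set of elements of A not in B, so |A \ B| = |A| - |B|.
|A| = 3, |B| = 1, so mu_c(A \ B) = 3 - 1 = 2.

2


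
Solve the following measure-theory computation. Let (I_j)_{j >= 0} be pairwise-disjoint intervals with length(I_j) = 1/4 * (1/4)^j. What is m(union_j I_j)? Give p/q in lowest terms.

By countable additivity of the Lebesgue measure on pairwise disjoint measurable sets,
  m(union_{j >= 0} I_j) = sum_{j >= 0} m(I_j) = sum_{j >= 0} a * r^j,
  with a = 1/4 and r = 1/4.
Since 0 < r = 1/4 < 1, the geometric series converges:
  sum_{j >= 0} a * r^j = a / (1 - r).
  = 1/4 / (1 - 1/4)
  = 1/4 / (3/4)
  = 1/3.

1/3


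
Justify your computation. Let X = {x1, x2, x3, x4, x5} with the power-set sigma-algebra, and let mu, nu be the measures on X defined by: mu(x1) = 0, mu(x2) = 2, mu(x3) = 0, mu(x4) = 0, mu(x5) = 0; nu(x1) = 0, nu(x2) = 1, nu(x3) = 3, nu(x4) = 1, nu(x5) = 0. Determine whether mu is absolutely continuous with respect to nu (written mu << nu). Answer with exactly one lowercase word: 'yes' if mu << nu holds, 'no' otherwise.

mu << nu means: every nu-null measurable set is also mu-null; equivalently, for every atom x, if nu({x}) = 0 then mu({x}) = 0.
Checking each atom:
  x1: nu = 0, mu = 0 -> consistent with mu << nu.
  x2: nu = 1 > 0 -> no constraint.
  x3: nu = 3 > 0 -> no constraint.
  x4: nu = 1 > 0 -> no constraint.
  x5: nu = 0, mu = 0 -> consistent with mu << nu.
No atom violates the condition. Therefore mu << nu.

yes


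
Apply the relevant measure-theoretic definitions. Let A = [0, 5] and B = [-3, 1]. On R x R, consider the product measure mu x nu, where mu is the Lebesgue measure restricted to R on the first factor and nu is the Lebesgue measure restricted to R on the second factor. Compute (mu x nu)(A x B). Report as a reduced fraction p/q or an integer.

For a measurable rectangle A x B, the product measure satisfies
  (mu x nu)(A x B) = mu(A) * nu(B).
  mu(A) = 5.
  nu(B) = 4.
  (mu x nu)(A x B) = 5 * 4 = 20.

20


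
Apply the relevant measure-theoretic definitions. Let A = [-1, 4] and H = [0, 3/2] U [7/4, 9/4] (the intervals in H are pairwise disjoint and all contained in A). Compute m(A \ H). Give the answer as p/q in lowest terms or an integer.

The ambient interval has length m(A) = 4 - (-1) = 5.
Since the holes are disjoint and sit inside A, by finite additivity
  m(H) = sum_i (b_i - a_i), and m(A \ H) = m(A) - m(H).
Computing the hole measures:
  m(H_1) = 3/2 - 0 = 3/2.
  m(H_2) = 9/4 - 7/4 = 1/2.
Summed: m(H) = 3/2 + 1/2 = 2.
So m(A \ H) = 5 - 2 = 3.

3


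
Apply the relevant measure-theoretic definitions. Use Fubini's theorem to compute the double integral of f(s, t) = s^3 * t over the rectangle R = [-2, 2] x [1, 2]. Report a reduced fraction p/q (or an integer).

f(s, t) is a tensor product of a function of s and a function of t, and both factors are bounded continuous (hence Lebesgue integrable) on the rectangle, so Fubini's theorem applies:
  integral_R f d(m x m) = (integral_a1^b1 s^3 ds) * (integral_a2^b2 t dt).
Inner integral in s: integral_{-2}^{2} s^3 ds = (2^4 - (-2)^4)/4
  = 0.
Inner integral in t: integral_{1}^{2} t dt = (2^2 - 1^2)/2
  = 3/2.
Product: (0) * (3/2) = 0.

0


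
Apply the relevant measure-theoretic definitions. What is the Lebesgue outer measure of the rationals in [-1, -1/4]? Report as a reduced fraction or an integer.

E = Q cap [-1, -1/4] is a subset of Q, which is countable. Enumerate Q = {q_1, q_2, ...}; for any eps > 0, cover q_k by the open interval (q_k - eps/2^(k+1), q_k + eps/2^(k+1)), of length eps/2^k. The total cover length is sum_{k>=1} eps/2^k = eps. Hence m*(E) <= m*(Q) <= eps for every eps > 0, and since outer measure is non-negative, m*(E) = 0.

0


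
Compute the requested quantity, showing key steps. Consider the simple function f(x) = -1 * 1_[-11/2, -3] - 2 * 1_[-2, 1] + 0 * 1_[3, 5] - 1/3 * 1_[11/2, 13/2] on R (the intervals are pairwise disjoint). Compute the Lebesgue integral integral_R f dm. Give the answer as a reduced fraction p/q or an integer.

For a simple function f = sum_i c_i * 1_{A_i} with disjoint A_i,
  integral f dm = sum_i c_i * m(A_i).
Lengths of the A_i:
  m(A_1) = -3 - (-11/2) = 5/2.
  m(A_2) = 1 - (-2) = 3.
  m(A_3) = 5 - 3 = 2.
  m(A_4) = 13/2 - 11/2 = 1.
Contributions c_i * m(A_i):
  (-1) * (5/2) = -5/2.
  (-2) * (3) = -6.
  (0) * (2) = 0.
  (-1/3) * (1) = -1/3.
Total: -5/2 - 6 + 0 - 1/3 = -53/6.

-53/6


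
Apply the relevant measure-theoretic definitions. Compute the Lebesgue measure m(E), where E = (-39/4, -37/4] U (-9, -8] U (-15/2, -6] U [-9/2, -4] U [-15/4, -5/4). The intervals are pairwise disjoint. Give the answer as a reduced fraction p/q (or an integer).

For pairwise disjoint intervals, m(union_i I_i) = sum_i m(I_i),
and m is invariant under swapping open/closed endpoints (single points have measure 0).
So m(E) = sum_i (b_i - a_i).
  I_1 has length -37/4 - (-39/4) = 1/2.
  I_2 has length -8 - (-9) = 1.
  I_3 has length -6 - (-15/2) = 3/2.
  I_4 has length -4 - (-9/2) = 1/2.
  I_5 has length -5/4 - (-15/4) = 5/2.
Summing:
  m(E) = 1/2 + 1 + 3/2 + 1/2 + 5/2 = 6.

6


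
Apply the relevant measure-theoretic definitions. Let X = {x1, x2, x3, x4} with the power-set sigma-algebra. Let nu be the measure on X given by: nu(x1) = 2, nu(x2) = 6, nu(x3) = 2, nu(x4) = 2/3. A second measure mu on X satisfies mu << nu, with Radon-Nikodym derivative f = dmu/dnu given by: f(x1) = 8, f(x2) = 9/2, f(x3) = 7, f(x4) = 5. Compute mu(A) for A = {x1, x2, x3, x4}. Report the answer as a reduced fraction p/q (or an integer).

By the defining property of the Radon-Nikodym derivative, for every measurable set A,
  mu(A) = integral_A f dnu.
Since nu is a discrete measure concentrated on the atoms of X, the integral over A reduces to the sum
  mu(A) = sum_{x in A} f(x) * nu({x}).
Computing each term:
  x1: f(x1) * nu(x1) = 8 * 2 = 16.
  x2: f(x2) * nu(x2) = 9/2 * 6 = 27.
  x3: f(x3) * nu(x3) = 7 * 2 = 14.
  x4: f(x4) * nu(x4) = 5 * 2/3 = 10/3.
Summing: mu(A) = 16 + 27 + 14 + 10/3 = 181/3.

181/3


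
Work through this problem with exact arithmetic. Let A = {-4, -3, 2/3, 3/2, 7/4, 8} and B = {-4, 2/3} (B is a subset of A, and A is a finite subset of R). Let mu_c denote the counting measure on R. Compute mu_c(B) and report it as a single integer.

Counting measure assigns mu_c(E) = |E| (number of elements) when E is finite.
B has 2 element(s), so mu_c(B) = 2.

2


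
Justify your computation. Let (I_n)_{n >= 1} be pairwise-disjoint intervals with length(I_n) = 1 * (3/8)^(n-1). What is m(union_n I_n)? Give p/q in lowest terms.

By countable additivity of the Lebesgue measure on pairwise disjoint measurable sets,
  m(union_{n >= 1} I_n) = sum_{n >= 1} m(I_n) = sum_{n >= 1} a * r^(n-1),
  with a = 1 and r = 3/8.
Since 0 < r = 3/8 < 1, the geometric series converges:
  sum_{n >= 1} a * r^(n-1) = a / (1 - r).
  = 1 / (1 - 3/8)
  = 1 / (5/8)
  = 8/5.

8/5


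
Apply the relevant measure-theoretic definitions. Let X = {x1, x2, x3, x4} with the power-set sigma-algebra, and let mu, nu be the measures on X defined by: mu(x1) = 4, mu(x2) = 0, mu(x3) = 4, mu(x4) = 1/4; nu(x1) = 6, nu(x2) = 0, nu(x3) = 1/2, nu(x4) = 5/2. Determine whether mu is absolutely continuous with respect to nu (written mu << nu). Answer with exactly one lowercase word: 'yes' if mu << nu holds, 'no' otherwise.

mu << nu means: every nu-null measurable set is also mu-null; equivalently, for every atom x, if nu({x}) = 0 then mu({x}) = 0.
Checking each atom:
  x1: nu = 6 > 0 -> no constraint.
  x2: nu = 0, mu = 0 -> consistent with mu << nu.
  x3: nu = 1/2 > 0 -> no constraint.
  x4: nu = 5/2 > 0 -> no constraint.
No atom violates the condition. Therefore mu << nu.

yes


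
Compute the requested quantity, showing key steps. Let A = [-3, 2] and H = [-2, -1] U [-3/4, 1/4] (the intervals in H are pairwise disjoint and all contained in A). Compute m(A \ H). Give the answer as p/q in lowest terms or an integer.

The ambient interval has length m(A) = 2 - (-3) = 5.
Since the holes are disjoint and sit inside A, by finite additivity
  m(H) = sum_i (b_i - a_i), and m(A \ H) = m(A) - m(H).
Computing the hole measures:
  m(H_1) = -1 - (-2) = 1.
  m(H_2) = 1/4 - (-3/4) = 1.
Summed: m(H) = 1 + 1 = 2.
So m(A \ H) = 5 - 2 = 3.

3


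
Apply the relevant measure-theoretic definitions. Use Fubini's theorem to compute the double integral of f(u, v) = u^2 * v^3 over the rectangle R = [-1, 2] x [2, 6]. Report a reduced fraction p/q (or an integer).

f(u, v) is a tensor product of a function of u and a function of v, and both factors are bounded continuous (hence Lebesgue integrable) on the rectangle, so Fubini's theorem applies:
  integral_R f d(m x m) = (integral_a1^b1 u^2 du) * (integral_a2^b2 v^3 dv).
Inner integral in u: integral_{-1}^{2} u^2 du = (2^3 - (-1)^3)/3
  = 3.
Inner integral in v: integral_{2}^{6} v^3 dv = (6^4 - 2^4)/4
  = 320.
Product: (3) * (320) = 960.

960


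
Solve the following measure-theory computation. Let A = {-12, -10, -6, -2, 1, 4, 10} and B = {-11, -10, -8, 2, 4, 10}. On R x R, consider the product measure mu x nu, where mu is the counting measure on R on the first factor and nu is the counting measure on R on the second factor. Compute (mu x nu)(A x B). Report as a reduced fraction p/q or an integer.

For a measurable rectangle A x B, the product measure satisfies
  (mu x nu)(A x B) = mu(A) * nu(B).
  mu(A) = 7.
  nu(B) = 6.
  (mu x nu)(A x B) = 7 * 6 = 42.

42


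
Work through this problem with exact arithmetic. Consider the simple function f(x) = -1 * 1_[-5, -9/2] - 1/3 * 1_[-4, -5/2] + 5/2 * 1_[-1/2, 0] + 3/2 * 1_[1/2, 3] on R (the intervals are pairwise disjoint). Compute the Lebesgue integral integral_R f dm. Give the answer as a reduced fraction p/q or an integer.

For a simple function f = sum_i c_i * 1_{A_i} with disjoint A_i,
  integral f dm = sum_i c_i * m(A_i).
Lengths of the A_i:
  m(A_1) = -9/2 - (-5) = 1/2.
  m(A_2) = -5/2 - (-4) = 3/2.
  m(A_3) = 0 - (-1/2) = 1/2.
  m(A_4) = 3 - 1/2 = 5/2.
Contributions c_i * m(A_i):
  (-1) * (1/2) = -1/2.
  (-1/3) * (3/2) = -1/2.
  (5/2) * (1/2) = 5/4.
  (3/2) * (5/2) = 15/4.
Total: -1/2 - 1/2 + 5/4 + 15/4 = 4.

4


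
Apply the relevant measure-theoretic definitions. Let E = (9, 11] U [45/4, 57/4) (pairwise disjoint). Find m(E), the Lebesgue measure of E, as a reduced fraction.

For pairwise disjoint intervals, m(union_i I_i) = sum_i m(I_i),
and m is invariant under swapping open/closed endpoints (single points have measure 0).
So m(E) = sum_i (b_i - a_i).
  I_1 has length 11 - 9 = 2.
  I_2 has length 57/4 - 45/4 = 3.
Summing:
  m(E) = 2 + 3 = 5.

5


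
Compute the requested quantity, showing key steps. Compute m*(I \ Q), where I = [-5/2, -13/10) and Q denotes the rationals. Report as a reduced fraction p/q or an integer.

The interval I = [-5/2, -13/10) has m(I) = -13/10 - (-5/2) = 6/5 (endpoints are measure-zero, so open/closed/half-open agree). Write I = (I cap Q) u (I \ Q). The rationals in I are countable, so m*(I cap Q) = 0 (cover each rational by intervals whose total length is arbitrarily small). By countable subadditivity m*(I) <= m*(I cap Q) + m*(I \ Q), hence m*(I \ Q) >= m(I) = 6/5. The reverse inequality m*(I \ Q) <= m*(I) = 6/5 is trivial since (I \ Q) is a subset of I. Therefore m*(I \ Q) = 6/5.

6/5


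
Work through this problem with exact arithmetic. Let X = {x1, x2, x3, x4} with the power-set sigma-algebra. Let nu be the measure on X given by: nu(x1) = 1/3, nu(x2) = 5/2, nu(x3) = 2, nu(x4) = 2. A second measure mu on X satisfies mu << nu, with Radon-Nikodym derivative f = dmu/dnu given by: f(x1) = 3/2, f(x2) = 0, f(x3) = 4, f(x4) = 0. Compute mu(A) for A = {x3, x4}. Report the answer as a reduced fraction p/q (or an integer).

By the defining property of the Radon-Nikodym derivative, for every measurable set A,
  mu(A) = integral_A f dnu.
Since nu is a discrete measure concentrated on the atoms of X, the integral over A reduces to the sum
  mu(A) = sum_{x in A} f(x) * nu({x}).
Computing each term:
  x3: f(x3) * nu(x3) = 4 * 2 = 8.
  x4: f(x4) * nu(x4) = 0 * 2 = 0.
Summing: mu(A) = 8 + 0 = 8.

8


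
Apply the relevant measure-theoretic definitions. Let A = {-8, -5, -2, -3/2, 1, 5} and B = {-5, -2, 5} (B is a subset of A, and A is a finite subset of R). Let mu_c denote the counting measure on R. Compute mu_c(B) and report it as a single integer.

Counting measure assigns mu_c(E) = |E| (number of elements) when E is finite.
B has 3 element(s), so mu_c(B) = 3.

3


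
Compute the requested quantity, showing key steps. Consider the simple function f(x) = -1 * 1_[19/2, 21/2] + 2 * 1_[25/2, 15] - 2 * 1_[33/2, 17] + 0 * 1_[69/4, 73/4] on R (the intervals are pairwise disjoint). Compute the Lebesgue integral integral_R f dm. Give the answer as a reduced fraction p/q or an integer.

For a simple function f = sum_i c_i * 1_{A_i} with disjoint A_i,
  integral f dm = sum_i c_i * m(A_i).
Lengths of the A_i:
  m(A_1) = 21/2 - 19/2 = 1.
  m(A_2) = 15 - 25/2 = 5/2.
  m(A_3) = 17 - 33/2 = 1/2.
  m(A_4) = 73/4 - 69/4 = 1.
Contributions c_i * m(A_i):
  (-1) * (1) = -1.
  (2) * (5/2) = 5.
  (-2) * (1/2) = -1.
  (0) * (1) = 0.
Total: -1 + 5 - 1 + 0 = 3.

3


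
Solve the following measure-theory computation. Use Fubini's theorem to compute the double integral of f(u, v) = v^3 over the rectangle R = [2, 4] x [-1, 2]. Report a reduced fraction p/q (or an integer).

f(u, v) is a tensor product of a function of u and a function of v, and both factors are bounded continuous (hence Lebesgue integrable) on the rectangle, so Fubini's theorem applies:
  integral_R f d(m x m) = (integral_a1^b1 1 du) * (integral_a2^b2 v^3 dv).
Inner integral in u: integral_{2}^{4} 1 du = (4^1 - 2^1)/1
  = 2.
Inner integral in v: integral_{-1}^{2} v^3 dv = (2^4 - (-1)^4)/4
  = 15/4.
Product: (2) * (15/4) = 15/2.

15/2


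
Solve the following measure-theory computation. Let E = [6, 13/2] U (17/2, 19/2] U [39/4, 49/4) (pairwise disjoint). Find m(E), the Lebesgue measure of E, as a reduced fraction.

For pairwise disjoint intervals, m(union_i I_i) = sum_i m(I_i),
and m is invariant under swapping open/closed endpoints (single points have measure 0).
So m(E) = sum_i (b_i - a_i).
  I_1 has length 13/2 - 6 = 1/2.
  I_2 has length 19/2 - 17/2 = 1.
  I_3 has length 49/4 - 39/4 = 5/2.
Summing:
  m(E) = 1/2 + 1 + 5/2 = 4.

4


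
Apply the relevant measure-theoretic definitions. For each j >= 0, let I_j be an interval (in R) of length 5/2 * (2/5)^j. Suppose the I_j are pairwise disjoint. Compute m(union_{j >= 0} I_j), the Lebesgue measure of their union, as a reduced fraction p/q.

By countable additivity of the Lebesgue measure on pairwise disjoint measurable sets,
  m(union_{j >= 0} I_j) = sum_{j >= 0} m(I_j) = sum_{j >= 0} a * r^j,
  with a = 5/2 and r = 2/5.
Since 0 < r = 2/5 < 1, the geometric series converges:
  sum_{j >= 0} a * r^j = a / (1 - r).
  = 5/2 / (1 - 2/5)
  = 5/2 / (3/5)
  = 25/6.

25/6
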